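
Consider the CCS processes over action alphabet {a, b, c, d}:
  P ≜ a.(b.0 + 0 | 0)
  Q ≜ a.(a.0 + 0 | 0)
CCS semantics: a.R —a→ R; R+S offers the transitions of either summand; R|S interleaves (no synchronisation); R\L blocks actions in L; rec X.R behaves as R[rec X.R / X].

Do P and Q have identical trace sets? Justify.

Reachable graph of P (3 states):
  p0 = a.(b.0 + 0 | 0) → --a--▸ p1
  p1 = b.0 + 0 | 0 → --b--▸ p2
  p2 = 0 → ·
Reachable graph of Q (3 states):
  q0 = a.(a.0 + 0 | 0) → --a--▸ q1
  q1 = a.0 + 0 | 0 → --a--▸ q2
  q2 = 0 → ·
Run σ = ⟨ab⟩ on P: start {p0}
  after a @ step 1: {p1}
  after b @ step 2: {p2}
  ✓ P
Run σ = ⟨ab⟩ on Q: start {q0}
  after a @ step 1: {q1}
  after b @ step 2: no successor for Q

trace-distinct — witness ⟨ab⟩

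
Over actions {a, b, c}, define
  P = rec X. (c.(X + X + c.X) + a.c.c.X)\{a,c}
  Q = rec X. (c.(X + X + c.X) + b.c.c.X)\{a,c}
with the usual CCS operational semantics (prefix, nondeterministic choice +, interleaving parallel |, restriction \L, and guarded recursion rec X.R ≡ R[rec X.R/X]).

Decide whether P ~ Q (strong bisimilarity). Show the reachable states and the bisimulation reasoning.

not bisimilar

LTS(P): 1 reachable states
  p0 = rec X. (c.(X + X + c.X) + a.c.c.X)\{a,c} ⊢ (no moves)
LTS(Q): 2 reachable states
  q0 = rec X. (c.(X + X + c.X) + b.c.c.X)\{a,c} ⊢ —b→ q1
  q1 = (c.c.(rec X. (c.(X + X + c.X) + b.c.c.X)\{a,c}))\{a,c} ⊢ (no moves)
Bisimilarity quotient blocks:
  B0 = {p0, q1}
  B1 = {q0}
p0 ∈ B0, q0 ∈ B1 → different blocks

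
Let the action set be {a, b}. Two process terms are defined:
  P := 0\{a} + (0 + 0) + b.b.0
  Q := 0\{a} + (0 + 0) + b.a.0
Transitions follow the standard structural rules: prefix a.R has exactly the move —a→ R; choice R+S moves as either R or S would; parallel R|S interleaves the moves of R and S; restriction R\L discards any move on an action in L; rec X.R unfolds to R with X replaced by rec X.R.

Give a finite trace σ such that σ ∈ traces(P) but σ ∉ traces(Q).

bb

Reachable graph of P (3 states):
  u0 = 0\{a} + (0 + 0) + b.b.0 has moves —b→ u1
  u1 = b.0 has moves —b→ u2
  u2 = 0 has moves ·
Reachable graph of Q (3 states):
  v0 = 0\{a} + (0 + 0) + b.a.0 has moves —b→ v1
  v1 = a.0 has moves —a→ v2
  v2 = 0 has moves ·
Trace ⟨bb⟩ through P, begin at {u0}:
  step 1 (b): {u1}
  step 2 (b): {u2}
  — P admits the full trace.
Trace ⟨bb⟩ through Q, begin at {v0}:
  step 1 (b): {v1}
  step 2 (b): ∅  — Q cannot continue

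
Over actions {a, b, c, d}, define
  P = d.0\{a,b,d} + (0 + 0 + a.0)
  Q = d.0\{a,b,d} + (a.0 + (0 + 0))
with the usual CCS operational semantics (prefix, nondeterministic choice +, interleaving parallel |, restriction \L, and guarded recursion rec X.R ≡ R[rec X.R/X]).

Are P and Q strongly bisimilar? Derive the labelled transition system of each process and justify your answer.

LTS(P): 3 reachable states
  m0 = d.0\{a,b,d} + (0 + 0 + a.0) has moves —a→ m1, —d→ m2
  m1 = 0 has moves (no moves)
  m2 = 0\{a,b,d} has moves (no moves)
LTS(Q): 3 reachable states
  n0 = d.0\{a,b,d} + (a.0 + (0 + 0)) has moves —a→ n1, —d→ n2
  n1 = 0 has moves (no moves)
  n2 = 0\{a,b,d} has moves (no moves)
Coarsest stable partition (strong bisimilarity classes):
  B0 = {m0, n0}
  B1 = {m1, m2, n1, n2}
m0 ∈ B0, n0 ∈ B0 → same block

P ~ Q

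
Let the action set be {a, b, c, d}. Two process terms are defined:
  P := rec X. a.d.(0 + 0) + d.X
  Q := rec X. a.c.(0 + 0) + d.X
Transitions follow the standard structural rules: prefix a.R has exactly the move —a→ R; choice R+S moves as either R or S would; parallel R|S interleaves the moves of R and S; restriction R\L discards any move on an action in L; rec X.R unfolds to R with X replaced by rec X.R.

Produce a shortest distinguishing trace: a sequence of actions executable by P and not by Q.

ad

P's transition system — 3 states:
  p0 = rec X. a.d.(0 + 0) + d.X :: —a→ p1, —d→ p0
  p1 = d.(0 + 0) :: —d→ p2
  p2 = 0 + 0 :: stopped
Q's transition system — 3 states:
  q0 = rec X. a.c.(0 + 0) + d.X :: —a→ q1, —d→ q0
  q1 = c.(0 + 0) :: —c→ q2
  q2 = 0 + 0 :: stopped
Trace ⟨ad⟩ through P, begin at {p0}:
  step 1 (a): {p1}
  step 2 (d): {p2}
  — P admits the full trace.
Trace ⟨ad⟩ through Q, begin at {q0}:
  step 1 (a): {q1}
  step 2 (d): no successor for Q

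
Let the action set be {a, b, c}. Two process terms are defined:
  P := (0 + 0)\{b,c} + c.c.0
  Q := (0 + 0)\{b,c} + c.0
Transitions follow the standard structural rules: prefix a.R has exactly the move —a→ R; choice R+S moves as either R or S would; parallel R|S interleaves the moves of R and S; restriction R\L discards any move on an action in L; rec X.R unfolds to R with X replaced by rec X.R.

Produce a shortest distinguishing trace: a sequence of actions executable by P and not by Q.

cc

Reachable graph of P (3 states):
  u0 = (0 + 0)\{b,c} + c.c.0 :: =c=> u1
  u1 = c.0 :: =c=> u2
  u2 = 0 :: ·
Reachable graph of Q (2 states):
  v0 = (0 + 0)\{b,c} + c.0 :: =c=> v1
  v1 = 0 :: ·
Trace ⟨cc⟩ through P, begin at {u0}:
  after c @ step 1: {u1}
  after c @ step 2: {u2}
  ✓ P
Trace ⟨cc⟩ through Q, begin at {v0}:
  after c @ step 1: {v1}
  after c @ step 2: ∅  — Q cannot continue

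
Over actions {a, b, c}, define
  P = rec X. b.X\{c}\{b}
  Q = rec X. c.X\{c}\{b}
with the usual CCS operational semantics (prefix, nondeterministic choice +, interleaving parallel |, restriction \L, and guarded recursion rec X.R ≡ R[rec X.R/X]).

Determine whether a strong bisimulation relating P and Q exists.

NO

P's transition system — 2 states:
  m0 = rec X. b.X\{c}\{b} ⊢ --b--▸ m1
  m1 = (rec X. b.X\{c}\{b})\{c}\{b} ⊢ stopped
Q's transition system — 2 states:
  n0 = rec X. c.X\{c}\{b} ⊢ --c--▸ n1
  n1 = (rec X. c.X\{c}\{b})\{c}\{b} ⊢ stopped
Coarsest stable partition (strong bisimilarity classes):
  B0 = {m0}
  B1 = {m1, n1}
  B2 = {n0}
m0 ∈ B0, n0 ∈ B2 → different blocks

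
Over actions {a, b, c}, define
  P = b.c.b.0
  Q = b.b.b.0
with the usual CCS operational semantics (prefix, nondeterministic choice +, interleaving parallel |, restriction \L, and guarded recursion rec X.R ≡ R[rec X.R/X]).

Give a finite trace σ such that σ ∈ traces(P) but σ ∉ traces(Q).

bc

Reachable graph of P (4 states):
  u0 = b.c.b.0 :: =b=> u1
  u1 = c.b.0 :: =c=> u2
  u2 = b.0 :: =b=> u3
  u3 = 0 :: ∅
Reachable graph of Q (4 states):
  v0 = b.b.b.0 :: =b=> v1
  v1 = b.b.0 :: =b=> v2
  v2 = b.0 :: =b=> v3
  v3 = 0 :: ∅
Trace ⟨bc⟩ through P, begin at {u0}:
  after b @ step 1: {u1}
  after c @ step 2: {u2}
  — P admits the full trace.
Trace ⟨bc⟩ through Q, begin at {v0}:
  after b @ step 1: {v1}
  after c @ step 2: ∅ (Q stuck)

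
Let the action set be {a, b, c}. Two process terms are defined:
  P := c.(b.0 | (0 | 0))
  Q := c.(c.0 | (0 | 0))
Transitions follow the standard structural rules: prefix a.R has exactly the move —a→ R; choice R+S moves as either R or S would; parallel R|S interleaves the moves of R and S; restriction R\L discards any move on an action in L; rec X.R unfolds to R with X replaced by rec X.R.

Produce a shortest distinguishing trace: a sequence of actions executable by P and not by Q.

Reachable graph of P (3 states):
  u0 = c.(b.0 | (0 | 0)) | =c=> u1
  u1 = b.0 | (0 | 0) | =b=> u2
  u2 = 0 | (0 | 0) | stopped
Reachable graph of Q (3 states):
  v0 = c.(c.0 | (0 | 0)) | =c=> v1
  v1 = c.0 | (0 | 0) | =c=> v2
  v2 = 0 | (0 | 0) | stopped
Executing cb from P (initial set {u0}):
  [1] c ⇒ {u1}
  [2] b ⇒ {u2}
  ✓ P
Executing cb from Q (initial set {v0}):
  [1] c ⇒ {v1}
  [2] b ⇒ ∅ (Q stuck)

cb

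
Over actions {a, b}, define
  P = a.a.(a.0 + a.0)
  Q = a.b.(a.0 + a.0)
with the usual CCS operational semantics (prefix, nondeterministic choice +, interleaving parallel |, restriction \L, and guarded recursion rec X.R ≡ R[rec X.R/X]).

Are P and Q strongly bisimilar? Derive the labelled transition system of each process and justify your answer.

P's transition system — 4 states:
  p0 = a.a.(a.0 + a.0) ⊢ —a→ p1
  p1 = a.(a.0 + a.0) ⊢ —a→ p2
  p2 = a.0 + a.0 ⊢ —a→ p3
  p3 = 0 ⊢ deadlocked
Q's transition system — 4 states:
  q0 = a.b.(a.0 + a.0) ⊢ —a→ q1
  q1 = b.(a.0 + a.0) ⊢ —b→ q2
  q2 = a.0 + a.0 ⊢ —a→ q3
  q3 = 0 ⊢ deadlocked
Partition-refinement fixed point:
  B0 = {p0}
  B1 = {p1}
  B2 = {p2, q2}
  B3 = {p3, q3}
  B4 = {q0}
  B5 = {q1}
p0 ∈ B0, q0 ∈ B4 → different blocks

P ≁ Q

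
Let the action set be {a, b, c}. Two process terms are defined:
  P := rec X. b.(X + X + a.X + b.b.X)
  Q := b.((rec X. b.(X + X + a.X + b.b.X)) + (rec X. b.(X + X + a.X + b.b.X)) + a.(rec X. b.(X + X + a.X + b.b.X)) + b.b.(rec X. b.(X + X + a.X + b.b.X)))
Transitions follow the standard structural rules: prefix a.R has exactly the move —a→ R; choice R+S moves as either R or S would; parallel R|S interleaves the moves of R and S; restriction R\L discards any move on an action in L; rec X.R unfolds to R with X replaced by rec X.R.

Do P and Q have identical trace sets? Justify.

YES

LTS(P): 3 reachable states
  p0 = rec X. b.(X + X + a.X + b.b.X) ⊢ —b→ p1
  p1 = (rec X. b.(X + X + a.X + b.b.X)) + (rec X. b.(X + X + a.X + b.b.X)) + a.(rec X. b.(X + X + a.X + b.b.X)) + b.b.(rec X. b.(X + X + a.X + b.b.X)) ⊢ —a→ p0, —b→ p1, —b→ p2
  p2 = b.(rec X. b.(X + X + a.X + b.b.X)) ⊢ —b→ p0
LTS(Q): 4 reachable states
  q0 = b.((rec X. b.(X + X + a.X + b.b.X)) + (rec X. b.(X + X + a.X + b.b.X)) + a.(rec X. b.(X + X + a.X + b.b.X)) + b.b.(rec X. b.(X + X + a.X + b.b.X))) ⊢ —b→ q1
  q1 = (rec X. b.(X + X + a.X + b.b.X)) + (rec X. b.(X + X + a.X + b.b.X)) + a.(rec X. b.(X + X + a.X + b.b.X)) + b.b.(rec X. b.(X + X + a.X + b.b.X)) ⊢ —a→ q2, —b→ q1, —b→ q3
  q2 = rec X. b.(X + X + a.X + b.b.X) ⊢ —b→ q1
  q3 = b.(rec X. b.(X + X + a.X + b.b.X)) ⊢ —b→ q2
Bisimilarity quotient blocks:
  B0 = {p0, q0, q2}
  B1 = {p1, q1}
  B2 = {p2, q3}
p0 ∈ B0, q0 ∈ B0 → same block
Bisimilar ⇒ trace-equivalent.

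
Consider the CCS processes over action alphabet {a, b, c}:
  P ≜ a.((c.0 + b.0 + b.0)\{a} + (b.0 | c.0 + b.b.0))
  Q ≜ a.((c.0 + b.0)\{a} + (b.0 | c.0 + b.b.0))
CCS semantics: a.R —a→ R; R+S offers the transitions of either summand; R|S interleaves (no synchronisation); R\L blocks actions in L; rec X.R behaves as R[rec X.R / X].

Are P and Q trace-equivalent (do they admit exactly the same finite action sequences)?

LTS(P): 8 reachable states
  m0 = a.((c.0 + b.0 + b.0)\{a} + (b.0 | c.0 + b.b.0)) → --a--▸ m1
  m1 = (c.0 + b.0 + b.0)\{a} + (b.0 | c.0 + b.b.0) → --b--▸ m2, --b--▸ m3, --b--▸ m4, --c--▸ m3, --c--▸ m5
  m2 = 0 | c.0 → --c--▸ m6
  m3 = 0\{a} → deadlocked
  m4 = b.0 → --b--▸ m7
  m5 = b.0 | 0 → --b--▸ m6
  m6 = 0 | 0 → deadlocked
  m7 = 0 → deadlocked
LTS(Q): 8 reachable states
  n0 = a.((c.0 + b.0)\{a} + (b.0 | c.0 + b.b.0)) → --a--▸ n1
  n1 = (c.0 + b.0)\{a} + (b.0 | c.0 + b.b.0) → --b--▸ n2, --b--▸ n3, --b--▸ n4, --c--▸ n3, --c--▸ n5
  n2 = 0 | c.0 → --c--▸ n6
  n3 = 0\{a} → deadlocked
  n4 = b.0 → --b--▸ n7
  n5 = b.0 | 0 → --b--▸ n6
  n6 = 0 | 0 → deadlocked
  n7 = 0 → deadlocked
Partition-refinement fixed point:
  B0 = {m0, n0}
  B1 = {m1, n1}
  B2 = {m2, n2}
  B3 = {m3, m6, m7, n3, n6, n7}
  B4 = {m4, m5, n4, n5}
m0 ∈ B0, n0 ∈ B0 → same block
Bisimilar ⇒ trace-equivalent.

YES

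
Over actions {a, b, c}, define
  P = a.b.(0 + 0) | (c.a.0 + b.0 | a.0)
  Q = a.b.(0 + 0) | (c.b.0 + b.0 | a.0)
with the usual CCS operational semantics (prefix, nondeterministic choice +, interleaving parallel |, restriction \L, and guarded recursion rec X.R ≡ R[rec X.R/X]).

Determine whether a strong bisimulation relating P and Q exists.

NO

Reachable graph of P (18 states):
  s0 = a.b.(0 + 0) | (c.a.0 + b.0 | a.0) → --a--▸ s1, --a--▸ s2, --b--▸ s3, --c--▸ s4
  s1 = a.b.(0 + 0) | (b.0 | 0) → --a--▸ s5, --b--▸ s6
  s2 = b.(0 + 0) | (c.a.0 + b.0 | a.0) → --a--▸ s5, --b--▸ s7, --b--▸ s8, --c--▸ s9
  s3 = a.b.(0 + 0) | (0 | a.0) → --a--▸ s6, --a--▸ s8
  s4 = a.b.(0 + 0) | a.0 → --a--▸ s10, --a--▸ s9
  s5 = b.(0 + 0) | (b.0 | 0) → --b--▸ s11, --b--▸ s12
  s6 = a.b.(0 + 0) | (0 | 0) → --a--▸ s12
  s7 = (0 + 0) | (c.a.0 + b.0 | a.0) → --a--▸ s11, --b--▸ s13, --c--▸ s14
  s8 = b.(0 + 0) | (0 | a.0) → --a--▸ s12, --b--▸ s13
  s9 = b.(0 + 0) | a.0 → --a--▸ s15, --b--▸ s14
  s10 = a.b.(0 + 0) | 0 → --a--▸ s15
  s11 = (0 + 0) | (b.0 | 0) → --b--▸ s16
  s12 = b.(0 + 0) | (0 | 0) → --b--▸ s16
  s13 = (0 + 0) | (0 | a.0) → --a--▸ s16
  s14 = (0 + 0) | a.0 → --a--▸ s17
  s15 = b.(0 + 0) | 0 → --b--▸ s17
  s16 = (0 + 0) | (0 | 0) → ·
  s17 = (0 + 0) | 0 → ·
Reachable graph of Q (18 states):
  t0 = a.b.(0 + 0) | (c.b.0 + b.0 | a.0) → --a--▸ t1, --a--▸ t2, --b--▸ t3, --c--▸ t4
  t1 = a.b.(0 + 0) | (b.0 | 0) → --a--▸ t5, --b--▸ t6
  t2 = b.(0 + 0) | (c.b.0 + b.0 | a.0) → --a--▸ t5, --b--▸ t7, --b--▸ t8, --c--▸ t9
  t3 = a.b.(0 + 0) | (0 | a.0) → --a--▸ t6, --a--▸ t8
  t4 = a.b.(0 + 0) | b.0 → --a--▸ t9, --b--▸ t10
  t5 = b.(0 + 0) | (b.0 | 0) → --b--▸ t11, --b--▸ t12
  t6 = a.b.(0 + 0) | (0 | 0) → --a--▸ t12
  t7 = (0 + 0) | (c.b.0 + b.0 | a.0) → --a--▸ t11, --b--▸ t13, --c--▸ t14
  t8 = b.(0 + 0) | (0 | a.0) → --a--▸ t12, --b--▸ t13
  t9 = b.(0 + 0) | b.0 → --b--▸ t14, --b--▸ t15
  t10 = a.b.(0 + 0) | 0 → --a--▸ t15
  t11 = (0 + 0) | (b.0 | 0) → --b--▸ t16
  t12 = b.(0 + 0) | (0 | 0) → --b--▸ t16
  t13 = (0 + 0) | (0 | a.0) → --a--▸ t16
  t14 = (0 + 0) | b.0 → --b--▸ t17
  t15 = b.(0 + 0) | 0 → --b--▸ t17
  t16 = (0 + 0) | (0 | 0) → ·
  t17 = (0 + 0) | 0 → ·
Bisimilarity quotient blocks:
  B0 = {s0}
  B1 = {s1, t1, t4}
  B2 = {s5, t5, t9}
  B3 = {s11, s12, s15, t11, t12, t14, t15}
  B4 = {s16, s17, t16, t17}
  B5 = {s10, s6, t10, t6}
  B6 = {s3, s4, t3}
  B7 = {s8, s9, t8}
  B8 = {s13, s14, t13}
  B9 = {s2}
  B10 = {s7}
  B11 = {t0}
  B12 = {t2}
  B13 = {t7}
s0 ∈ B0, t0 ∈ B11 → different blocks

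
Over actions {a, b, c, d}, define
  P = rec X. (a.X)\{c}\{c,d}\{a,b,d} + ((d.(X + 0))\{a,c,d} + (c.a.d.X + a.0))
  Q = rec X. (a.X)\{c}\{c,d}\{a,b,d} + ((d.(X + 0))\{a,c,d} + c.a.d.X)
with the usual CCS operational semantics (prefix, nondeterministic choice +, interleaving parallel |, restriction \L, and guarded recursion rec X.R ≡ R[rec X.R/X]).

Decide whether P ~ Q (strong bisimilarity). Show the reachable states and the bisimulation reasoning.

Reachable graph of P (4 states):
  s0 = rec X. (a.X)\{c}\{c,d}\{a,b,d} + ((d.(X + 0))\{a,c,d} + (c.a.d.X + a.0)) :: --a--▸ s1, --c--▸ s2
  s1 = 0 :: ∅
  s2 = a.d.(rec X. (a.X)\{c}\{c,d}\{a,b,d} + ((d.(X + 0))\{a,c,d} + (c.a.d.X + a.0))) :: --a--▸ s3
  s3 = d.(rec X. (a.X)\{c}\{c,d}\{a,b,d} + ((d.(X + 0))\{a,c,d} + (c.a.d.X + a.0))) :: --d--▸ s0
Reachable graph of Q (3 states):
  t0 = rec X. (a.X)\{c}\{c,d}\{a,b,d} + ((d.(X + 0))\{a,c,d} + c.a.d.X) :: --c--▸ t1
  t1 = a.d.(rec X. (a.X)\{c}\{c,d}\{a,b,d} + ((d.(X + 0))\{a,c,d} + c.a.d.X)) :: --a--▸ t2
  t2 = d.(rec X. (a.X)\{c}\{c,d}\{a,b,d} + ((d.(X + 0))\{a,c,d} + c.a.d.X)) :: --d--▸ t0
Bisimilarity quotient blocks:
  B0 = {s0}
  B1 = {s2}
  B2 = {s3}
  B3 = {s1}
  B4 = {t0}
  B5 = {t1}
  B6 = {t2}
s0 ∈ B0, t0 ∈ B4 → different blocks

P ≁ Q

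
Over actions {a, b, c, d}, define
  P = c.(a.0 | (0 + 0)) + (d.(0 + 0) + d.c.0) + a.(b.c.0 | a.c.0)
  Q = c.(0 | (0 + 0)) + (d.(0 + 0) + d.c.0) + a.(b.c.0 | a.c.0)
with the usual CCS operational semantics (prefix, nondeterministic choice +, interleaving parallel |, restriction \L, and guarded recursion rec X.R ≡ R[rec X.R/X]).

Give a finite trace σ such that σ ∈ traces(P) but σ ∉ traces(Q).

Reachable graph of P (15 states):
  s0 = c.(a.0 | (0 + 0)) + (d.(0 + 0) + d.c.0) + a.(b.c.0 | a.c.0) :: =a=> s1, =c=> s2, =d=> s3, =d=> s4
  s1 = b.c.0 | a.c.0 :: =a=> s5, =b=> s6
  s2 = a.0 | (0 + 0) :: =a=> s7
  s3 = 0 + 0 :: deadlocked
  s4 = c.0 :: =c=> s8
  s5 = b.c.0 | c.0 :: =b=> s9, =c=> s10
  s6 = c.0 | a.c.0 :: =a=> s9, =c=> s11
  s7 = 0 | (0 + 0) :: deadlocked
  s8 = 0 :: deadlocked
  s9 = c.0 | c.0 :: =c=> s12, =c=> s13
  s10 = b.c.0 | 0 :: =b=> s13
  s11 = 0 | a.c.0 :: =a=> s12
  s12 = 0 | c.0 :: =c=> s14
  s13 = c.0 | 0 :: =c=> s14
  s14 = 0 | 0 :: deadlocked
Reachable graph of Q (14 states):
  t0 = c.(0 | (0 + 0)) + (d.(0 + 0) + d.c.0) + a.(b.c.0 | a.c.0) :: =a=> t1, =c=> t2, =d=> t3, =d=> t4
  t1 = b.c.0 | a.c.0 :: =a=> t5, =b=> t6
  t2 = 0 | (0 + 0) :: deadlocked
  t3 = 0 + 0 :: deadlocked
  t4 = c.0 :: =c=> t7
  t5 = b.c.0 | c.0 :: =b=> t8, =c=> t9
  t6 = c.0 | a.c.0 :: =a=> t8, =c=> t10
  t7 = 0 :: deadlocked
  t8 = c.0 | c.0 :: =c=> t11, =c=> t12
  t9 = b.c.0 | 0 :: =b=> t12
  t10 = 0 | a.c.0 :: =a=> t11
  t11 = 0 | c.0 :: =c=> t13
  t12 = c.0 | 0 :: =c=> t13
  t13 = 0 | 0 :: deadlocked
Trace ⟨ca⟩ through P, begin at {s0}:
  step 1 (c): {s2}
  step 2 (a): {s7}
  — P admits the full trace.
Trace ⟨ca⟩ through Q, begin at {t0}:
  step 1 (c): {t2}
  step 2 (a): ∅ (Q stuck)

ca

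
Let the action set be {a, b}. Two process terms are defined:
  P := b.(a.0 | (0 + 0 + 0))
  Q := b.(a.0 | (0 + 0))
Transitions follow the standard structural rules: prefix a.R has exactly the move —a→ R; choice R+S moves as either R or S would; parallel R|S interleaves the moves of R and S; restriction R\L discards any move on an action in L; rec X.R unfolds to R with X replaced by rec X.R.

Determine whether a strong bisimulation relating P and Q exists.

Reachable graph of P (3 states):
  u0 = b.(a.0 | (0 + 0 + 0)) :: —b→ u1
  u1 = a.0 | (0 + 0 + 0) :: —a→ u2
  u2 = 0 | (0 + 0 + 0) :: ·
Reachable graph of Q (3 states):
  v0 = b.(a.0 | (0 + 0)) :: —b→ v1
  v1 = a.0 | (0 + 0) :: —a→ v2
  v2 = 0 | (0 + 0) :: ·
Partition-refinement fixed point:
  B0 = {u0, v0}
  B1 = {u1, v1}
  B2 = {u2, v2}
u0 ∈ B0, v0 ∈ B0 → same block

P ~ Q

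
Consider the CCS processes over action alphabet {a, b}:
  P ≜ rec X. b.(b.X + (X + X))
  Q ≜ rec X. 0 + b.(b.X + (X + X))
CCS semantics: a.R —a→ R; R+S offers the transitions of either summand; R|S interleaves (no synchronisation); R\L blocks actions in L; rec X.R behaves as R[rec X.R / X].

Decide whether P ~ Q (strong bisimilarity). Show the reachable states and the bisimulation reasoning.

YES

Reachable graph of P (2 states):
  p0 = rec X. b.(b.X + (X + X)) :: --b--▸ p1
  p1 = b.(rec X. b.(b.X + (X + X))) + ((rec X. b.(b.X + (X + X))) + (rec X. b.(b.X + (X + X)))) :: --b--▸ p0, --b--▸ p1
Reachable graph of Q (2 states):
  q0 = rec X. 0 + b.(b.X + (X + X)) :: --b--▸ q1
  q1 = b.(rec X. 0 + b.(b.X + (X + X))) + ((rec X. 0 + b.(b.X + (X + X))) + (rec X. 0 + b.(b.X + (X + X)))) :: --b--▸ q0, --b--▸ q1
Bisimilarity quotient blocks:
  B0 = {p0, p1, q0, q1}
p0 ∈ B0, q0 ∈ B0 → same block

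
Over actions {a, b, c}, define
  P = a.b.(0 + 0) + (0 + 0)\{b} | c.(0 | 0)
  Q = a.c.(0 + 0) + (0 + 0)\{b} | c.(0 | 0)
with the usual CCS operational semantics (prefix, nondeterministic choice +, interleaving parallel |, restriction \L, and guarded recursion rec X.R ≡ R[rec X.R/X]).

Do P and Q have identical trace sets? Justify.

P's transition system — 4 states:
  m0 = a.b.(0 + 0) + (0 + 0)\{b} | c.(0 | 0) | —a→ m1, —c→ m2
  m1 = b.(0 + 0) | —b→ m3
  m2 = (0 + 0)\{b} | (0 | 0) | (no moves)
  m3 = 0 + 0 | (no moves)
Q's transition system — 4 states:
  n0 = a.c.(0 + 0) + (0 + 0)\{b} | c.(0 | 0) | —a→ n1, —c→ n2
  n1 = c.(0 + 0) | —c→ n3
  n2 = (0 + 0)\{b} | (0 | 0) | (no moves)
  n3 = 0 + 0 | (no moves)
Trace ⟨ab⟩ through P, begin at {m0}:
  step 1 (a): {m1}
  step 2 (b): {m3}
  ✓ P
Trace ⟨ab⟩ through Q, begin at {n0}:
  step 1 (a): {n1}
  step 2 (b): no successor for Q

NO — witness ⟨ab⟩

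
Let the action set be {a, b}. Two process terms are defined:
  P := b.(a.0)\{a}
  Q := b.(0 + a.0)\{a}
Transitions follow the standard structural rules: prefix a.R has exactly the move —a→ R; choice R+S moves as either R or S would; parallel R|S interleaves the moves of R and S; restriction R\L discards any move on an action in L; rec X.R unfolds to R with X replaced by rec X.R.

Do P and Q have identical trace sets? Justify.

YES

P's transition system — 2 states:
  u0 = b.(a.0)\{a} | =b=> u1
  u1 = (a.0)\{a} | deadlocked
Q's transition system — 2 states:
  v0 = b.(0 + a.0)\{a} | =b=> v1
  v1 = (0 + a.0)\{a} | deadlocked
Bisimilarity quotient blocks:
  B0 = {u0, v0}
  B1 = {u1, v1}
u0 ∈ B0, v0 ∈ B0 → same block
Bisimilar ⇒ trace-equivalent.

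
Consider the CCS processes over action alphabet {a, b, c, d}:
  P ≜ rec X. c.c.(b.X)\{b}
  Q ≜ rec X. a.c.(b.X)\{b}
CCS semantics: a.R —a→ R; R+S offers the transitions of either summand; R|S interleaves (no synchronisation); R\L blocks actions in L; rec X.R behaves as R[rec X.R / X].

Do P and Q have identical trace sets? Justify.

LTS(P): 3 reachable states
  m0 = rec X. c.c.(b.X)\{b} ⊢ =c=> m1
  m1 = c.(b.(rec X. c.c.(b.X)\{b}))\{b} ⊢ =c=> m2
  m2 = (b.(rec X. c.c.(b.X)\{b}))\{b} ⊢ (no moves)
LTS(Q): 3 reachable states
  n0 = rec X. a.c.(b.X)\{b} ⊢ =a=> n1
  n1 = c.(b.(rec X. a.c.(b.X)\{b}))\{b} ⊢ =c=> n2
  n2 = (b.(rec X. a.c.(b.X)\{b}))\{b} ⊢ (no moves)
Trace ⟨c⟩ through P, begin at {m0}:
  [1] c ⇒ {m1}
  ✓ P
Trace ⟨c⟩ through Q, begin at {n0}:
  [1] c ⇒ no successor for Q

trace-distinct — witness ⟨c⟩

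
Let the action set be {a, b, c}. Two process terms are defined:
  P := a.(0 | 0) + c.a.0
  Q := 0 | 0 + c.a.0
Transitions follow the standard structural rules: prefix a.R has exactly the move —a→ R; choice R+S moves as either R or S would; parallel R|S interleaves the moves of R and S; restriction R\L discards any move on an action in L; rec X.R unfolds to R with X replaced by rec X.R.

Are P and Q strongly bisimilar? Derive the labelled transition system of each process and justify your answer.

not bisimilar

P's transition system — 4 states:
  u0 = a.(0 | 0) + c.a.0 ⊢ --a--▸ u1, --c--▸ u2
  u1 = 0 | 0 ⊢ deadlocked
  u2 = a.0 ⊢ --a--▸ u3
  u3 = 0 ⊢ deadlocked
Q's transition system — 3 states:
  v0 = 0 | 0 + c.a.0 ⊢ --c--▸ v1
  v1 = a.0 ⊢ --a--▸ v2
  v2 = 0 ⊢ deadlocked
Bisimilarity quotient blocks:
  B0 = {u0}
  B1 = {u1, u3, v2}
  B2 = {u2, v1}
  B3 = {v0}
u0 ∈ B0, v0 ∈ B3 → different blocks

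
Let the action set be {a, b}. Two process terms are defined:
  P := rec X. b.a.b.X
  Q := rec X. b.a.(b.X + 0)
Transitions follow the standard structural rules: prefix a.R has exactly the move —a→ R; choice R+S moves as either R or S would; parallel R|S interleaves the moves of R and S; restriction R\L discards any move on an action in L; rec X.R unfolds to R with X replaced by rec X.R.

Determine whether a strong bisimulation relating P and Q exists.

LTS(P): 3 reachable states
  s0 = rec X. b.a.b.X → ··b··> s1
  s1 = a.b.(rec X. b.a.b.X) → ··a··> s2
  s2 = b.(rec X. b.a.b.X) → ··b··> s0
LTS(Q): 3 reachable states
  t0 = rec X. b.a.(b.X + 0) → ··b··> t1
  t1 = a.(b.(rec X. b.a.(b.X + 0)) + 0) → ··a··> t2
  t2 = b.(rec X. b.a.(b.X + 0)) + 0 → ··b··> t0
Bisimilarity quotient blocks:
  B0 = {s0, t0}
  B1 = {s1, t1}
  B2 = {s2, t2}
s0 ∈ B0, t0 ∈ B0 → same block

YES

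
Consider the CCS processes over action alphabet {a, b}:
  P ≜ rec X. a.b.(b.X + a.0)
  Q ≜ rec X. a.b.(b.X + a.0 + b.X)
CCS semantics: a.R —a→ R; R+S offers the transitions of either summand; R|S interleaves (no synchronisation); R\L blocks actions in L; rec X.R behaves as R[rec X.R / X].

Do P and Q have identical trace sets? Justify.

Reachable graph of P (4 states):
  p0 = rec X. a.b.(b.X + a.0) :: ··a··> p1
  p1 = b.(b.(rec X. a.b.(b.X + a.0)) + a.0) :: ··b··> p2
  p2 = b.(rec X. a.b.(b.X + a.0)) + a.0 :: ··a··> p3, ··b··> p0
  p3 = 0 :: stopped
Reachable graph of Q (4 states):
  q0 = rec X. a.b.(b.X + a.0 + b.X) :: ··a··> q1
  q1 = b.(b.(rec X. a.b.(b.X + a.0 + b.X)) + a.0 + b.(rec X. a.b.(b.X + a.0 + b.X))) :: ··b··> q2
  q2 = b.(rec X. a.b.(b.X + a.0 + b.X)) + a.0 + b.(rec X. a.b.(b.X + a.0 + b.X)) :: ··a··> q3, ··b··> q0
  q3 = 0 :: stopped
Partition-refinement fixed point:
  B0 = {p0, q0}
  B1 = {p1, q1}
  B2 = {p2, q2}
  B3 = {p3, q3}
p0 ∈ B0, q0 ∈ B0 → same block
Bisimilar ⇒ trace-equivalent.

trace-equivalent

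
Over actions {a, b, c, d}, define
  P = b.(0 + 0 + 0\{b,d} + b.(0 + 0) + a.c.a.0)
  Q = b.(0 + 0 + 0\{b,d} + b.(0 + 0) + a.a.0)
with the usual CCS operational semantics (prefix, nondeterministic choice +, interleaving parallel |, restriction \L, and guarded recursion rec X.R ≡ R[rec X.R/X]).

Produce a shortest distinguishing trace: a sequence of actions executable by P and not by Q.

Reachable graph of P (6 states):
  s0 = b.(0 + 0 + 0\{b,d} + b.(0 + 0) + a.c.a.0) | ··b··> s1
  s1 = 0 + 0 + 0\{b,d} + b.(0 + 0) + a.c.a.0 | ··a··> s2, ··b··> s3
  s2 = c.a.0 | ··c··> s4
  s3 = 0 + 0 | ∅
  s4 = a.0 | ··a··> s5
  s5 = 0 | ∅
Reachable graph of Q (5 states):
  t0 = b.(0 + 0 + 0\{b,d} + b.(0 + 0) + a.a.0) | ··b··> t1
  t1 = 0 + 0 + 0\{b,d} + b.(0 + 0) + a.a.0 | ··a··> t2, ··b··> t3
  t2 = a.0 | ··a··> t4
  t3 = 0 + 0 | ∅
  t4 = 0 | ∅
Executing bac from P (initial set {s0}):
  after b @ step 1: {s1}
  after a @ step 2: {s2}
  after c @ step 3: {s4}
  ✓ P
Executing bac from Q (initial set {t0}):
  after b @ step 1: {t1}
  after a @ step 2: {t2}
  after c @ step 3: no successor for Q

bac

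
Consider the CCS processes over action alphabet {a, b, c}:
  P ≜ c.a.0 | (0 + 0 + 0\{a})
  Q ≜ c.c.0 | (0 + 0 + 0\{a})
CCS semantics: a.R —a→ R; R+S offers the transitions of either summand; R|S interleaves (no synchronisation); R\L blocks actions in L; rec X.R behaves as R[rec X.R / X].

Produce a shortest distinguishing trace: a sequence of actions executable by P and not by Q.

LTS(P): 3 reachable states
  m0 = c.a.0 | (0 + 0 + 0\{a}) :: ··c··> m1
  m1 = a.0 | (0 + 0 + 0\{a}) :: ··a··> m2
  m2 = 0 | (0 + 0 + 0\{a}) :: ·
LTS(Q): 3 reachable states
  n0 = c.c.0 | (0 + 0 + 0\{a}) :: ··c··> n1
  n1 = c.0 | (0 + 0 + 0\{a}) :: ··c··> n2
  n2 = 0 | (0 + 0 + 0\{a}) :: ·
Executing ca from P (initial set {m0}):
  after c @ step 1: {m1}
  after a @ step 2: {m2}
  ✓ P
Executing ca from Q (initial set {n0}):
  after c @ step 1: {n1}
  after a @ step 2: no successor for Q

ca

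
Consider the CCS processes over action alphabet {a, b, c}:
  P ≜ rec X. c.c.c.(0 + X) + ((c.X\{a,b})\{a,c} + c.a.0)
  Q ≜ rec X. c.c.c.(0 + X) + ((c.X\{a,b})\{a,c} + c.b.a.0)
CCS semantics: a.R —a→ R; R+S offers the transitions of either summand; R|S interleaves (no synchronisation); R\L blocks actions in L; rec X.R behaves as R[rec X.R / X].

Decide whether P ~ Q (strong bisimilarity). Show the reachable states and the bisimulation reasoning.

Reachable graph of P (6 states):
  u0 = rec X. c.c.c.(0 + X) + ((c.X\{a,b})\{a,c} + c.a.0) | --c--▸ u1, --c--▸ u2
  u1 = a.0 | --a--▸ u3
  u2 = c.c.(0 + (rec X. c.c.c.(0 + X) + ((c.X\{a,b})\{a,c} + c.a.0))) | --c--▸ u4
  u3 = 0 | stopped
  u4 = c.(0 + (rec X. c.c.c.(0 + X) + ((c.X\{a,b})\{a,c} + c.a.0))) | --c--▸ u5
  u5 = 0 + (rec X. c.c.c.(0 + X) + ((c.X\{a,b})\{a,c} + c.a.0)) | --c--▸ u1, --c--▸ u2
Reachable graph of Q (7 states):
  v0 = rec X. c.c.c.(0 + X) + ((c.X\{a,b})\{a,c} + c.b.a.0) | --c--▸ v1, --c--▸ v2
  v1 = b.a.0 | --b--▸ v3
  v2 = c.c.(0 + (rec X. c.c.c.(0 + X) + ((c.X\{a,b})\{a,c} + c.b.a.0))) | --c--▸ v4
  v3 = a.0 | --a--▸ v5
  v4 = c.(0 + (rec X. c.c.c.(0 + X) + ((c.X\{a,b})\{a,c} + c.b.a.0))) | --c--▸ v6
  v5 = 0 | stopped
  v6 = 0 + (rec X. c.c.c.(0 + X) + ((c.X\{a,b})\{a,c} + c.b.a.0)) | --c--▸ v1, --c--▸ v2
Partition-refinement fixed point:
  B0 = {u0, u5}
  B1 = {u1, v3}
  B2 = {u3, v5}
  B3 = {u2}
  B4 = {u4}
  B5 = {v0, v6}
  B6 = {v1}
  B7 = {v2}
  B8 = {v4}
u0 ∈ B0, v0 ∈ B5 → different blocks

NO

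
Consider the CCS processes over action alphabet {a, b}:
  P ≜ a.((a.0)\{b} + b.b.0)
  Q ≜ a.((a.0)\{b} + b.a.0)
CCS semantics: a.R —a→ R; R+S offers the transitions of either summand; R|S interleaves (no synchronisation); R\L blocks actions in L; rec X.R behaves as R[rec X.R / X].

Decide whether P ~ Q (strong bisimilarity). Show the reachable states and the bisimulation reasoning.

NO

LTS(P): 5 reachable states
  m0 = a.((a.0)\{b} + b.b.0) | -a-> m1
  m1 = (a.0)\{b} + b.b.0 | -a-> m2, -b-> m3
  m2 = 0\{b} | deadlocked
  m3 = b.0 | -b-> m4
  m4 = 0 | deadlocked
LTS(Q): 5 reachable states
  n0 = a.((a.0)\{b} + b.a.0) | -a-> n1
  n1 = (a.0)\{b} + b.a.0 | -a-> n2, -b-> n3
  n2 = 0\{b} | deadlocked
  n3 = a.0 | -a-> n4
  n4 = 0 | deadlocked
Bisimilarity quotient blocks:
  B0 = {m0}
  B1 = {m1}
  B2 = {m2, m4, n2, n4}
  B3 = {m3}
  B4 = {n0}
  B5 = {n1}
  B6 = {n3}
m0 ∈ B0, n0 ∈ B4 → different blocks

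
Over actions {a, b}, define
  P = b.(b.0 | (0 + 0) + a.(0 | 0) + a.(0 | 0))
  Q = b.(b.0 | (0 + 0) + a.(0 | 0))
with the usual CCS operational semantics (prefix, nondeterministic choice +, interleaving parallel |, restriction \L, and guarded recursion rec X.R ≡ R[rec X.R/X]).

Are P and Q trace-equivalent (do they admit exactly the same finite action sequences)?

trace-equivalent

LTS(P): 4 reachable states
  p0 = b.(b.0 | (0 + 0) + a.(0 | 0) + a.(0 | 0)) ⊢ =b=> p1
  p1 = b.0 | (0 + 0) + a.(0 | 0) + a.(0 | 0) ⊢ =a=> p2, =b=> p3
  p2 = 0 | 0 ⊢ deadlocked
  p3 = 0 | (0 + 0) ⊢ deadlocked
LTS(Q): 4 reachable states
  q0 = b.(b.0 | (0 + 0) + a.(0 | 0)) ⊢ =b=> q1
  q1 = b.0 | (0 + 0) + a.(0 | 0) ⊢ =a=> q2, =b=> q3
  q2 = 0 | 0 ⊢ deadlocked
  q3 = 0 | (0 + 0) ⊢ deadlocked
Coarsest stable partition (strong bisimilarity classes):
  B0 = {p0, q0}
  B1 = {p1, q1}
  B2 = {p2, p3, q2, q3}
p0 ∈ B0, q0 ∈ B0 → same block
Bisimilar ⇒ trace-equivalent.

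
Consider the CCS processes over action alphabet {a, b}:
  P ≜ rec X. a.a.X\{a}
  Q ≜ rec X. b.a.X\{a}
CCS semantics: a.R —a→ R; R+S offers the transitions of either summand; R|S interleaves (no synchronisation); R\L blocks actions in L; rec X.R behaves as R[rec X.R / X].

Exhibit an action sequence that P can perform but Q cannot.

P's transition system — 3 states:
  s0 = rec X. a.a.X\{a} ⊢ -a-> s1
  s1 = a.(rec X. a.a.X\{a})\{a} ⊢ -a-> s2
  s2 = (rec X. a.a.X\{a})\{a} ⊢ stopped
Q's transition system — 4 states:
  t0 = rec X. b.a.X\{a} ⊢ -b-> t1
  t1 = a.(rec X. b.a.X\{a})\{a} ⊢ -a-> t2
  t2 = (rec X. b.a.X\{a})\{a} ⊢ -b-> t3
  t3 = (a.(rec X. b.a.X\{a})\{a})\{a} ⊢ stopped
Run σ = ⟨a⟩ on P: start {s0}
  after a @ step 1: {s1}
  ✓ P
Run σ = ⟨a⟩ on Q: start {t0}
  after a @ step 1: ∅ (Q stuck)

a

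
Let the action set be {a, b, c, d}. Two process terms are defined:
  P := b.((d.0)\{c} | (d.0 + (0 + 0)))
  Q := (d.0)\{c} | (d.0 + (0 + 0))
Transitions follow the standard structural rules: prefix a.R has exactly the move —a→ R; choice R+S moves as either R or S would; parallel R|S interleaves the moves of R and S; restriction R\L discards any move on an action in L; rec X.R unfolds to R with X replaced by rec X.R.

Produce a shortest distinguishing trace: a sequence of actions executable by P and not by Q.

P's transition system — 5 states:
  u0 = b.((d.0)\{c} | (d.0 + (0 + 0))) → —b→ u1
  u1 = (d.0)\{c} | (d.0 + (0 + 0)) → —d→ u2, —d→ u3
  u2 = (d.0)\{c} | 0 → —d→ u4
  u3 = 0\{c} | (d.0 + (0 + 0)) → —d→ u4
  u4 = 0\{c} | 0 → (no moves)
Q's transition system — 4 states:
  v0 = (d.0)\{c} | (d.0 + (0 + 0)) → —d→ v1, —d→ v2
  v1 = (d.0)\{c} | 0 → —d→ v3
  v2 = 0\{c} | (d.0 + (0 + 0)) → —d→ v3
  v3 = 0\{c} | 0 → (no moves)
Executing b from P (initial set {u0}):
  after b @ step 1: {u1}
  P completes σ.
Executing b from Q (initial set {v0}):
  after b @ step 1: ∅  — Q cannot continue

b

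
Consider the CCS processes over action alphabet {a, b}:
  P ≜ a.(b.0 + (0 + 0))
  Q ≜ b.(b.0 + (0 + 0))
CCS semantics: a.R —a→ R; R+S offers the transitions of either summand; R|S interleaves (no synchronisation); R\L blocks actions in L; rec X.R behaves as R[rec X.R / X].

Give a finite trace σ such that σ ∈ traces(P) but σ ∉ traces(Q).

LTS(P): 3 reachable states
  s0 = a.(b.0 + (0 + 0)) :: --a--▸ s1
  s1 = b.0 + (0 + 0) :: --b--▸ s2
  s2 = 0 :: stopped
LTS(Q): 3 reachable states
  t0 = b.(b.0 + (0 + 0)) :: --b--▸ t1
  t1 = b.0 + (0 + 0) :: --b--▸ t2
  t2 = 0 :: stopped
Trace ⟨a⟩ through P, begin at {s0}:
  step 1 (a): {s1}
  ✓ P
Trace ⟨a⟩ through Q, begin at {t0}:
  step 1 (a): ∅  — Q cannot continue

a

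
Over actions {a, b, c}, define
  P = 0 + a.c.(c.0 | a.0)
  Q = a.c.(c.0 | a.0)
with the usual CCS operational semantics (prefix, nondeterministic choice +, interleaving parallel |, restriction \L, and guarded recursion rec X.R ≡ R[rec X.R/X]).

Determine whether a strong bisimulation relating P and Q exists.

P's transition system — 6 states:
  m0 = 0 + a.c.(c.0 | a.0) has moves -a-> m1
  m1 = c.(c.0 | a.0) has moves -c-> m2
  m2 = c.0 | a.0 has moves -a-> m3, -c-> m4
  m3 = c.0 | 0 has moves -c-> m5
  m4 = 0 | a.0 has moves -a-> m5
  m5 = 0 | 0 has moves deadlocked
Q's transition system — 6 states:
  n0 = a.c.(c.0 | a.0) has moves -a-> n1
  n1 = c.(c.0 | a.0) has moves -c-> n2
  n2 = c.0 | a.0 has moves -a-> n3, -c-> n4
  n3 = c.0 | 0 has moves -c-> n5
  n4 = 0 | a.0 has moves -a-> n5
  n5 = 0 | 0 has moves deadlocked
Bisimilarity quotient blocks:
  B0 = {m0, n0}
  B1 = {m1, n1}
  B2 = {m2, n2}
  B3 = {m3, n3}
  B4 = {m5, n5}
  B5 = {m4, n4}
m0 ∈ B0, n0 ∈ B0 → same block

YES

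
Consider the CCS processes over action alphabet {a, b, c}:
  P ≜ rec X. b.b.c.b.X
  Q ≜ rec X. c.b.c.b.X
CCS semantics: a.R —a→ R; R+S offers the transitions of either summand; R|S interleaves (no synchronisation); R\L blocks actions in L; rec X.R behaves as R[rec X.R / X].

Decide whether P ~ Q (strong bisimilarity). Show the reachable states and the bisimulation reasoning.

LTS(P): 4 reachable states
  m0 = rec X. b.b.c.b.X ⊢ —b→ m1
  m1 = b.c.b.(rec X. b.b.c.b.X) ⊢ —b→ m2
  m2 = c.b.(rec X. b.b.c.b.X) ⊢ —c→ m3
  m3 = b.(rec X. b.b.c.b.X) ⊢ —b→ m0
LTS(Q): 4 reachable states
  n0 = rec X. c.b.c.b.X ⊢ —c→ n1
  n1 = b.c.b.(rec X. c.b.c.b.X) ⊢ —b→ n2
  n2 = c.b.(rec X. c.b.c.b.X) ⊢ —c→ n3
  n3 = b.(rec X. c.b.c.b.X) ⊢ —b→ n0
Partition-refinement fixed point:
  B0 = {m0}
  B1 = {m1}
  B2 = {m2}
  B3 = {m3}
  B4 = {n0, n2}
  B5 = {n1, n3}
m0 ∈ B0, n0 ∈ B4 → different blocks

NO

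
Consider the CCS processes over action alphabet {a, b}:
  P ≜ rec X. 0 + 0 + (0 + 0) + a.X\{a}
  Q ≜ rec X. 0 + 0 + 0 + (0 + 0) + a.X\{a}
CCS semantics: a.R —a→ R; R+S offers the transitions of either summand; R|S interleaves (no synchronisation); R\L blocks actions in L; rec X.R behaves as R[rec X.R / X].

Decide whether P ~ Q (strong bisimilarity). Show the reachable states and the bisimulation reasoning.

LTS(P): 2 reachable states
  u0 = rec X. 0 + 0 + (0 + 0) + a.X\{a} ⊢ =a=> u1
  u1 = (rec X. 0 + 0 + (0 + 0) + a.X\{a})\{a} ⊢ (no moves)
LTS(Q): 2 reachable states
  v0 = rec X. 0 + 0 + 0 + (0 + 0) + a.X\{a} ⊢ =a=> v1
  v1 = (rec X. 0 + 0 + 0 + (0 + 0) + a.X\{a})\{a} ⊢ (no moves)
Bisimilarity quotient blocks:
  B0 = {u0, v0}
  B1 = {u1, v1}
u0 ∈ B0, v0 ∈ B0 → same block

bisimilar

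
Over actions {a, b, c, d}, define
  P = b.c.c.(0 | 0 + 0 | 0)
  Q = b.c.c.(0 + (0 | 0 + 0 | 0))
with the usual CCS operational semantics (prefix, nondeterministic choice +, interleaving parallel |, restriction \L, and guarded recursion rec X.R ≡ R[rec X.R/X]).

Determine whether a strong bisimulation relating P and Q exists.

bisimilar

P's transition system — 4 states:
  s0 = b.c.c.(0 | 0 + 0 | 0) ⊢ ··b··> s1
  s1 = c.c.(0 | 0 + 0 | 0) ⊢ ··c··> s2
  s2 = c.(0 | 0 + 0 | 0) ⊢ ··c··> s3
  s3 = 0 | 0 + 0 | 0 ⊢ stopped
Q's transition system — 4 states:
  t0 = b.c.c.(0 + (0 | 0 + 0 | 0)) ⊢ ··b··> t1
  t1 = c.c.(0 + (0 | 0 + 0 | 0)) ⊢ ··c··> t2
  t2 = c.(0 + (0 | 0 + 0 | 0)) ⊢ ··c··> t3
  t3 = 0 + (0 | 0 + 0 | 0) ⊢ stopped
Coarsest stable partition (strong bisimilarity classes):
  B0 = {s0, t0}
  B1 = {s1, t1}
  B2 = {s2, t2}
  B3 = {s3, t3}
s0 ∈ B0, t0 ∈ B0 → same block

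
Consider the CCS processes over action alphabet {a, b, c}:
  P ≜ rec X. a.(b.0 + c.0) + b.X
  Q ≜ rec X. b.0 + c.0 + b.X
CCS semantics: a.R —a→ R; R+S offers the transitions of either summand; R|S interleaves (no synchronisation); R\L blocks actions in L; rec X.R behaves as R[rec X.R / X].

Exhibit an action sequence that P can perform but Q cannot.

P's transition system — 3 states:
  s0 = rec X. a.(b.0 + c.0) + b.X | -a-> s1, -b-> s0
  s1 = b.0 + c.0 | -b-> s2, -c-> s2
  s2 = 0 | ·
Q's transition system — 2 states:
  t0 = rec X. b.0 + c.0 + b.X | -b-> t0, -b-> t1, -c-> t1
  t1 = 0 | ·
Executing a from P (initial set {s0}):
  [1] a ⇒ {s1}
  ✓ P
Executing a from Q (initial set {t0}):
  [1] a ⇒ ∅ (Q stuck)

a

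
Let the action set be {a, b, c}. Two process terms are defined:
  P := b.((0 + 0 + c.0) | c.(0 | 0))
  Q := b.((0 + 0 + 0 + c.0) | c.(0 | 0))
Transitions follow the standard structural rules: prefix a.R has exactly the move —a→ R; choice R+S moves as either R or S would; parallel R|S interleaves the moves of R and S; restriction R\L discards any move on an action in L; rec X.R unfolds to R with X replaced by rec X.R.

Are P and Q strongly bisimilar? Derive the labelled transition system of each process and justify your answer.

Reachable graph of P (5 states):
  s0 = b.((0 + 0 + c.0) | c.(0 | 0)) has moves -b-> s1
  s1 = (0 + 0 + c.0) | c.(0 | 0) has moves -c-> s2, -c-> s3
  s2 = (0 + 0 + c.0) | (0 | 0) has moves -c-> s4
  s3 = 0 | c.(0 | 0) has moves -c-> s4
  s4 = 0 | (0 | 0) has moves ∅
Reachable graph of Q (5 states):
  t0 = b.((0 + 0 + 0 + c.0) | c.(0 | 0)) has moves -b-> t1
  t1 = (0 + 0 + 0 + c.0) | c.(0 | 0) has moves -c-> t2, -c-> t3
  t2 = (0 + 0 + 0 + c.0) | (0 | 0) has moves -c-> t4
  t3 = 0 | c.(0 | 0) has moves -c-> t4
  t4 = 0 | (0 | 0) has moves ∅
Bisimilarity quotient blocks:
  B0 = {s0, t0}
  B1 = {s1, t1}
  B2 = {s2, s3, t2, t3}
  B3 = {s4, t4}
s0 ∈ B0, t0 ∈ B0 → same block

YES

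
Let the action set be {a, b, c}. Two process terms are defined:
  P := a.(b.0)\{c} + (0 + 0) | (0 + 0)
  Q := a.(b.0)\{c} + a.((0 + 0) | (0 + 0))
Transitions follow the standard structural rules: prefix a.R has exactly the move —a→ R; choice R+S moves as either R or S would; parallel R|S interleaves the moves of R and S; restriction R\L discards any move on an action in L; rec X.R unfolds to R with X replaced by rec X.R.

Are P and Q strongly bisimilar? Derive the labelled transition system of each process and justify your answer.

P ≁ Q

LTS(P): 3 reachable states
  p0 = a.(b.0)\{c} + (0 + 0) | (0 + 0) :: ··a··> p1
  p1 = (b.0)\{c} :: ··b··> p2
  p2 = 0\{c} :: deadlocked
LTS(Q): 4 reachable states
  q0 = a.(b.0)\{c} + a.((0 + 0) | (0 + 0)) :: ··a··> q1, ··a··> q2
  q1 = (0 + 0) | (0 + 0) :: deadlocked
  q2 = (b.0)\{c} :: ··b··> q3
  q3 = 0\{c} :: deadlocked
Bisimilarity quotient blocks:
  B0 = {p0}
  B1 = {p1, q2}
  B2 = {p2, q1, q3}
  B3 = {q0}
p0 ∈ B0, q0 ∈ B3 → different blocks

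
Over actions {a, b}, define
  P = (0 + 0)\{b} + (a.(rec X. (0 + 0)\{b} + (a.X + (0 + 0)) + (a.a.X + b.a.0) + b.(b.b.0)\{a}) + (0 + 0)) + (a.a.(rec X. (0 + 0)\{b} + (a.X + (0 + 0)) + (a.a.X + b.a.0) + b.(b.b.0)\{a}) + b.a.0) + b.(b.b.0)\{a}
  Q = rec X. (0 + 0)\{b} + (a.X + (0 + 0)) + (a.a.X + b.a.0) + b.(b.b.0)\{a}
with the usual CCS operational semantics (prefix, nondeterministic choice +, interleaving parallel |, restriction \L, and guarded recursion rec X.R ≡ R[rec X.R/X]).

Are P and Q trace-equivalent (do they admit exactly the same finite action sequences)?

trace-equivalent

P's transition system — 8 states:
  p0 = (0 + 0)\{b} + (a.(rec X. (0 + 0)\{b} + (a.X + (0 + 0)) + (a.a.X + b.a.0) + b.(b.b.0)\{a}) + (0 + 0)) + (a.a.(rec X. (0 + 0)\{b} + (a.X + (0 + 0)) + (a.a.X + b.a.0) + b.(b.b.0)\{a}) + b.a.0) + b.(b.b.0)\{a} → =a=> p1, =a=> p2, =b=> p3, =b=> p4
  p1 = a.(rec X. (0 + 0)\{b} + (a.X + (0 + 0)) + (a.a.X + b.a.0) + b.(b.b.0)\{a}) → =a=> p2
  p2 = rec X. (0 + 0)\{b} + (a.X + (0 + 0)) + (a.a.X + b.a.0) + b.(b.b.0)\{a} → =a=> p1, =a=> p2, =b=> p3, =b=> p4
  p3 = (b.b.0)\{a} → =b=> p5
  p4 = a.0 → =a=> p6
  p5 = (b.0)\{a} → =b=> p7
  p6 = 0 → ∅
  p7 = 0\{a} → ∅
Q's transition system — 7 states:
  q0 = rec X. (0 + 0)\{b} + (a.X + (0 + 0)) + (a.a.X + b.a.0) + b.(b.b.0)\{a} → =a=> q0, =a=> q1, =b=> q2, =b=> q3
  q1 = a.(rec X. (0 + 0)\{b} + (a.X + (0 + 0)) + (a.a.X + b.a.0) + b.(b.b.0)\{a}) → =a=> q0
  q2 = (b.b.0)\{a} → =b=> q4
  q3 = a.0 → =a=> q5
  q4 = (b.0)\{a} → =b=> q6
  q5 = 0 → ∅
  q6 = 0\{a} → ∅
Partition-refinement fixed point:
  B0 = {p0, p2, q0}
  B1 = {p1, q1}
  B2 = {p4, q3}
  B3 = {p6, p7, q5, q6}
  B4 = {p3, q2}
  B5 = {p5, q4}
p0 ∈ B0, q0 ∈ B0 → same block
Bisimilar ⇒ trace-equivalent.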